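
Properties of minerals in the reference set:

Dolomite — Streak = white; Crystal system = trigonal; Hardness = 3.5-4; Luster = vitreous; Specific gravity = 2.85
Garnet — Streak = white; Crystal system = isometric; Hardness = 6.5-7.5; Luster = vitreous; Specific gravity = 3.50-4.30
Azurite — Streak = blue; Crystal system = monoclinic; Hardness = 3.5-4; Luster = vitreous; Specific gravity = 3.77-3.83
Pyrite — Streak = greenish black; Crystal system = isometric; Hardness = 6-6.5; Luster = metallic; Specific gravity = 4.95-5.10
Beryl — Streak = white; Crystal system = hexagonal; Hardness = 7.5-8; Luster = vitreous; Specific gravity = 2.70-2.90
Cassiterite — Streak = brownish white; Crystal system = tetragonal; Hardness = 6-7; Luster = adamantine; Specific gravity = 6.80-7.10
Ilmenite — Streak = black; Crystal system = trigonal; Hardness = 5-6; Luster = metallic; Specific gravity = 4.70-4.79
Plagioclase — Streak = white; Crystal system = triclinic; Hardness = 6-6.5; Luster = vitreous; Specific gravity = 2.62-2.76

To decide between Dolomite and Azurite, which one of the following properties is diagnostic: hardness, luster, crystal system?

crystal system

Hardness: both 3.5-4 — no difference.
Luster: both vitreous — no difference.
Crystal system: Dolomite trigonal, Azurite monoclinic — different.
Of the listed properties, crystal system is the one that separates them.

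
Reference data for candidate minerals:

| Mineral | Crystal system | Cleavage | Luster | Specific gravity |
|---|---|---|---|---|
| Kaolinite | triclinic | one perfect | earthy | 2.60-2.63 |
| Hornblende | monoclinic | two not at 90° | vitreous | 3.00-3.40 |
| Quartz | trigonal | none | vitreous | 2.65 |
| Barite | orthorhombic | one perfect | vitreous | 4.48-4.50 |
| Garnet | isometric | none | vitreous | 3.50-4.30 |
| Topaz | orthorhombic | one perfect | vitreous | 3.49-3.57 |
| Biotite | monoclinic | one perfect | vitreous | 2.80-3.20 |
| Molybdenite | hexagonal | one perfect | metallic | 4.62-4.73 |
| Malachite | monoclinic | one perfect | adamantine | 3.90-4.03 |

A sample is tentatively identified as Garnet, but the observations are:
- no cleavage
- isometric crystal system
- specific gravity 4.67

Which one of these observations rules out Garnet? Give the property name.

specific gravity

No cleavage: Garnet has cleavage none — within range.
Isometric crystal system: Garnet has isometric system — within range.
Specific gravity 4.67: Garnet has SG 3.50-4.30 — outside the reference range.
Everything matches except the specific gravity.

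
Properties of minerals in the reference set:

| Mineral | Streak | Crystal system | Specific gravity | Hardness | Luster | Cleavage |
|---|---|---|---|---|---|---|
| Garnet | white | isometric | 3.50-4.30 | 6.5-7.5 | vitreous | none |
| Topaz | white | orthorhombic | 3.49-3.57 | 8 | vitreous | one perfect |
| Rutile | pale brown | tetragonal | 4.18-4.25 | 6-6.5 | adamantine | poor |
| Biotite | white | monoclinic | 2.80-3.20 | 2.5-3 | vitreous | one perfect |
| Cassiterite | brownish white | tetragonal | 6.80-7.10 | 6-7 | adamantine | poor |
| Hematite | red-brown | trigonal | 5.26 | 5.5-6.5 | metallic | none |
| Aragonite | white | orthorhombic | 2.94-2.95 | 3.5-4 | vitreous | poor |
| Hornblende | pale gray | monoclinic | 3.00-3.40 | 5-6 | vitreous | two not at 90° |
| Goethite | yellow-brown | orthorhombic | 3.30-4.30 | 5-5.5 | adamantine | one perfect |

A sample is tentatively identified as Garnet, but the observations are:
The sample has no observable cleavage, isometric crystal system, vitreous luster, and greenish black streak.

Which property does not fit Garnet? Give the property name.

streak

No observable cleavage: Garnet has cleavage none — within range.
Isometric crystal system: Garnet has isometric system — within range.
Vitreous luster: Garnet has vitreous luster — within range.
Greenish black streak: Garnet has white streak — does not match.
Everything matches except the streak.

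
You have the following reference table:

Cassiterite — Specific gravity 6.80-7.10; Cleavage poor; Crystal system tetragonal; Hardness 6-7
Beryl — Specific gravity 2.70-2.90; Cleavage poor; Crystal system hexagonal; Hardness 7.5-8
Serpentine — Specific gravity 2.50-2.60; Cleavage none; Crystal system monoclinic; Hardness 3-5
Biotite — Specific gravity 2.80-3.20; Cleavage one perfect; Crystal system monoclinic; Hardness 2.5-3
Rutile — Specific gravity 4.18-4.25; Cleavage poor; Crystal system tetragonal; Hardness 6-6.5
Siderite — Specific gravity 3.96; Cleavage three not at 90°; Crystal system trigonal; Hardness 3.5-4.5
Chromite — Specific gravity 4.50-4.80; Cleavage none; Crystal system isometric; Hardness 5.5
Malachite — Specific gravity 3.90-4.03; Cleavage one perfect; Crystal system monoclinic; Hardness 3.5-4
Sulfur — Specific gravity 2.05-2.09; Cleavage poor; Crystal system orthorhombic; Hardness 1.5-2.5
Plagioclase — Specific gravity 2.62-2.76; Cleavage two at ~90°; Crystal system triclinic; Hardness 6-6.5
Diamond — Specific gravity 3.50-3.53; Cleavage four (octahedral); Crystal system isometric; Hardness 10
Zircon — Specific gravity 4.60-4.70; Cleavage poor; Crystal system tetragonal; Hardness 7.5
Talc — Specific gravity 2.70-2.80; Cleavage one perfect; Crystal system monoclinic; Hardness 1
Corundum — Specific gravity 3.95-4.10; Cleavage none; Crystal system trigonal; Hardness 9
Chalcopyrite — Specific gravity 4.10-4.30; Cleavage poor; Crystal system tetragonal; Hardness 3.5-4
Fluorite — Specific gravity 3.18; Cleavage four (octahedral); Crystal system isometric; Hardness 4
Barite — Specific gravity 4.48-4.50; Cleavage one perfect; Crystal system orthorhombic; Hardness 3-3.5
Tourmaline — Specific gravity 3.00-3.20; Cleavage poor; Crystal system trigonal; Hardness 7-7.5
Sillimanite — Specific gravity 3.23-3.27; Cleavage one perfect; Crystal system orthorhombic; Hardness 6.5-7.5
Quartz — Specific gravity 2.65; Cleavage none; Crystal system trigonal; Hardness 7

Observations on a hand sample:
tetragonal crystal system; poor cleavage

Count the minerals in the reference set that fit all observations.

Tetragonal crystal system: leaves Cassiterite, Rutile, Zircon, Chalcopyrite.
Poor cleavage: consistent with all remaining minerals.
The minerals that satisfy all observations are Cassiterite, Chalcopyrite, Rutile, Zircon.
That is 4 minerals.

4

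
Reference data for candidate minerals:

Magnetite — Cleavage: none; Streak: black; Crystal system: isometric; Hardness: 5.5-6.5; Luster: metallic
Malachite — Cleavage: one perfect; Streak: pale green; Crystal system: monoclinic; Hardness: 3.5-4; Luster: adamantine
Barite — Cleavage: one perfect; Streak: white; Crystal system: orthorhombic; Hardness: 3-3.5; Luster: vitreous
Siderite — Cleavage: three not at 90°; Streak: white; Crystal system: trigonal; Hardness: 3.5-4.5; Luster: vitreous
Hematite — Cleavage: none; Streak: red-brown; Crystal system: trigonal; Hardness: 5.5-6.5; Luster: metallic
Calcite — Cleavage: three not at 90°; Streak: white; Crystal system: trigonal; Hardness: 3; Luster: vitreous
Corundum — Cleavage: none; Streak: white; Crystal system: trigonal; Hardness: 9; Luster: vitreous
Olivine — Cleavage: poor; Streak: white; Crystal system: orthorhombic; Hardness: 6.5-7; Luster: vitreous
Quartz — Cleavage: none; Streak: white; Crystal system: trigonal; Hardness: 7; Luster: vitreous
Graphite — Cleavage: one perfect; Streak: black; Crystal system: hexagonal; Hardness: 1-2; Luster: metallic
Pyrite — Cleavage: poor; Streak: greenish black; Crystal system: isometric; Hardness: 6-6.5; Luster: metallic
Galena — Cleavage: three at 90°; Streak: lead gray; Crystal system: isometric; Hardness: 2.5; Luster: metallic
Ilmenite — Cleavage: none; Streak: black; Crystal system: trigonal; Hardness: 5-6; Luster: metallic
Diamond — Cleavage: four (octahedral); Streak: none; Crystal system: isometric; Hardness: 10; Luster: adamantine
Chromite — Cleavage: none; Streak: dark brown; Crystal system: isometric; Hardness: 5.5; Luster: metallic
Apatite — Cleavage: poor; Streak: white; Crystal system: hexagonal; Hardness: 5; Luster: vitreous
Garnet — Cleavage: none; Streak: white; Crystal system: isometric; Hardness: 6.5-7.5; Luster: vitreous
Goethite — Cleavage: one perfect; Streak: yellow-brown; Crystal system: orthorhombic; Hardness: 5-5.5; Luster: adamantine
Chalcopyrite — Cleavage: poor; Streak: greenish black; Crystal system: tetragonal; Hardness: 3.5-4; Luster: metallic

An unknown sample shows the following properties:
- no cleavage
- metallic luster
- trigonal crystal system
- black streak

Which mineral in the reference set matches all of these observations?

Ilmenite

No cleavage — Magnetite, Hematite, Corundum, Quartz, Ilmenite, Chromite, Garnet remain.
Metallic luster eliminates Corundum, Quartz, Garnet.
Trigonal crystal system eliminates Magnetite, Chromite.
Black streak rules out Hematite.
Ilmenite is the sole remaining match.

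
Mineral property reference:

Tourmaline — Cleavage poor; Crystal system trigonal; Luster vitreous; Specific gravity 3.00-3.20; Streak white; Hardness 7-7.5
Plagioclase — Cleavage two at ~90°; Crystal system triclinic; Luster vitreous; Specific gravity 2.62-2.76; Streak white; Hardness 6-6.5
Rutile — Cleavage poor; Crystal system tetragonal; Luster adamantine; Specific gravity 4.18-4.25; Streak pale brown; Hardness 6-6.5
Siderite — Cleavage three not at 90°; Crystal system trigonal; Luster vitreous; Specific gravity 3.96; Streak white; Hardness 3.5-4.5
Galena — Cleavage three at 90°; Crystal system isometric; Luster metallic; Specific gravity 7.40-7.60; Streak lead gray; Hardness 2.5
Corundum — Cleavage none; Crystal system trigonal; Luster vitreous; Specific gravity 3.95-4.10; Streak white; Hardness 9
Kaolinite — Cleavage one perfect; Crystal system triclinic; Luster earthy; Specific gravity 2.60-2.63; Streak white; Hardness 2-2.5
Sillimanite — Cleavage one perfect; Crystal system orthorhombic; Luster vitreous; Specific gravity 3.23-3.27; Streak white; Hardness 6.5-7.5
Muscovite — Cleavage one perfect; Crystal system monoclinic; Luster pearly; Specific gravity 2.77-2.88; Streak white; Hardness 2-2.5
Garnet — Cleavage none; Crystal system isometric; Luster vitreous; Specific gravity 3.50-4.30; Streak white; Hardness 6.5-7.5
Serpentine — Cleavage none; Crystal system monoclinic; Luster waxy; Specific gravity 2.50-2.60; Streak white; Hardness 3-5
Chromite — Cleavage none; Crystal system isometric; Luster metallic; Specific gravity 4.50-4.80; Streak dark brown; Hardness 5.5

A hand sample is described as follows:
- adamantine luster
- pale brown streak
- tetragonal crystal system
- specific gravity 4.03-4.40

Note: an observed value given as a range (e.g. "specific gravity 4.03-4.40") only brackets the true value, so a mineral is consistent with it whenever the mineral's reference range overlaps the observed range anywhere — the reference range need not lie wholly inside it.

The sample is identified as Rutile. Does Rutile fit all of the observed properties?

Yes

Adamantine luster — is consistent with Rutile (adamantine luster).
Pale brown streak — is consistent with Rutile (pale brown streak).
Tetragonal crystal system — is consistent with Rutile (tetragonal system).
Specific gravity 4.03-4.40 — is consistent with Rutile (SG 4.18-4.25).
Nothing contradicts Rutile.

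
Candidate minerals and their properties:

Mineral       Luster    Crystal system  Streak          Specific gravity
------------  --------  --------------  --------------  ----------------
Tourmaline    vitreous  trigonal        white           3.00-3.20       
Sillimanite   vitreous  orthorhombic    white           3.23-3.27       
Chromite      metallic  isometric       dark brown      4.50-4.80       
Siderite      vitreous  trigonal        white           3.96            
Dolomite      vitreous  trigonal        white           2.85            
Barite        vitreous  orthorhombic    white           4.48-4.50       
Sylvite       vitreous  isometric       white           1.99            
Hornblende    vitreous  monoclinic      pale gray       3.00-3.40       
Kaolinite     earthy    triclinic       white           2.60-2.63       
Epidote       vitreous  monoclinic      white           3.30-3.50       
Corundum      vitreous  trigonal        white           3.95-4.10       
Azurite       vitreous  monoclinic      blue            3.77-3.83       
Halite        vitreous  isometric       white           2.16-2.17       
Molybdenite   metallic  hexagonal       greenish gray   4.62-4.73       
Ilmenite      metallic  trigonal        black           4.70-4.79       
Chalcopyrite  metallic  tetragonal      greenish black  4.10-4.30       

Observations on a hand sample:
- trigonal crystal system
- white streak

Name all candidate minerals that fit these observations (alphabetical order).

Corundum, Dolomite, Siderite, Tourmaline

Trigonal crystal system: narrows the field to Tourmaline, Siderite, Dolomite, Corundum, Ilmenite.
White streak is inconsistent with Ilmenite.
Consistent with every observation: Corundum, Dolomite, Siderite, Tourmaline.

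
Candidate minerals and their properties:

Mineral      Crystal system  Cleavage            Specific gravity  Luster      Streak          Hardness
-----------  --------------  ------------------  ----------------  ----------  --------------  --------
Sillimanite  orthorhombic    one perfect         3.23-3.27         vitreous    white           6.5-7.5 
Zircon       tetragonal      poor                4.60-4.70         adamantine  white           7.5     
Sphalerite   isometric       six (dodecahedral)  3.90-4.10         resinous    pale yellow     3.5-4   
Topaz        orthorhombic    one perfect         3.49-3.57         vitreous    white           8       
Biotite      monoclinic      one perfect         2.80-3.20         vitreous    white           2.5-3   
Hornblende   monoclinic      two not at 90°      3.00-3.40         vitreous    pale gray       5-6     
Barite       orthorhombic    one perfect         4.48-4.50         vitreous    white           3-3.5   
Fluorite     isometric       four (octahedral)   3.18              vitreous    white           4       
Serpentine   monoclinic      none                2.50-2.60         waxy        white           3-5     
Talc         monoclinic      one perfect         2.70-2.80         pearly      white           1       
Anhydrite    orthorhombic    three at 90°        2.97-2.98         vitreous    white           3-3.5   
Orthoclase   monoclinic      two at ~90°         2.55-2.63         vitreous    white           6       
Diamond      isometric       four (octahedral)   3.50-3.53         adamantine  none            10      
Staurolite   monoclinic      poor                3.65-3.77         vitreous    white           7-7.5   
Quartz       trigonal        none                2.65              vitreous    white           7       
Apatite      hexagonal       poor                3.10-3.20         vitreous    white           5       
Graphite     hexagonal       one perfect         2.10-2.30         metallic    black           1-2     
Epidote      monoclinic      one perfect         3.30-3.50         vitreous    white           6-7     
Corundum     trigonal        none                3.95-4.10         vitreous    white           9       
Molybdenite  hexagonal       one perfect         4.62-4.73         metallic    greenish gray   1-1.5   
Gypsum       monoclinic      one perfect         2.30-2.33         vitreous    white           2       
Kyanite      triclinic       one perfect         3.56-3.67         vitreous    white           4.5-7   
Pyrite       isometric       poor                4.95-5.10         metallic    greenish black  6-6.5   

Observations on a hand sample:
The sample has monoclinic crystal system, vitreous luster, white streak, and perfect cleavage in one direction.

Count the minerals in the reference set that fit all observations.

Monoclinic crystal system — narrows the field to Biotite, Hornblende, Serpentine, Talc, Orthoclase, Staurolite, Epidote, Gypsum.
Vitreous luster eliminates Serpentine, Talc.
White streak eliminates Hornblende.
Perfect cleavage in one direction excludes Orthoclase, Staurolite.
Consistent with every observation: Biotite, Epidote, Gypsum.
That is 3 minerals.

3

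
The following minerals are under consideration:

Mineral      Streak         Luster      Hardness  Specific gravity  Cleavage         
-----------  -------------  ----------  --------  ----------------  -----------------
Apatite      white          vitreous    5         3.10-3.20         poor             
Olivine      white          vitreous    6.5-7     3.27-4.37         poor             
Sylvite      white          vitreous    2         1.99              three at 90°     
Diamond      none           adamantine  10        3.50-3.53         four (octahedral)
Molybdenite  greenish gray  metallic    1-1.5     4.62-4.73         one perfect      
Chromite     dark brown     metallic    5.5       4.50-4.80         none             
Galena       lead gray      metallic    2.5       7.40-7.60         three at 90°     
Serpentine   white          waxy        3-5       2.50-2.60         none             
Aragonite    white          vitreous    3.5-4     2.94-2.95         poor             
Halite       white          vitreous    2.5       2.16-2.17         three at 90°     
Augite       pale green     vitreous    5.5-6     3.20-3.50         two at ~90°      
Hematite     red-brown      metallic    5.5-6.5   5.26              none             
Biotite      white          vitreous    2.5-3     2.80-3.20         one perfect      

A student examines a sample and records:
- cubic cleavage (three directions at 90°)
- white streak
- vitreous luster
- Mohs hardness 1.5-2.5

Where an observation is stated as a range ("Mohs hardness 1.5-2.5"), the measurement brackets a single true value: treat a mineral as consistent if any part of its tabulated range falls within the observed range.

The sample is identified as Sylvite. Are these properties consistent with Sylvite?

Cubic cleavage (three directions at 90°) — matches Sylvite (cleavage three at 90°).
White streak — matches Sylvite (white streak).
Vitreous luster — matches Sylvite (vitreous luster).
Mohs hardness 1.5-2.5 — matches Sylvite (hardness 2).
All observations are consistent with the tabulated values for Sylvite.

Yes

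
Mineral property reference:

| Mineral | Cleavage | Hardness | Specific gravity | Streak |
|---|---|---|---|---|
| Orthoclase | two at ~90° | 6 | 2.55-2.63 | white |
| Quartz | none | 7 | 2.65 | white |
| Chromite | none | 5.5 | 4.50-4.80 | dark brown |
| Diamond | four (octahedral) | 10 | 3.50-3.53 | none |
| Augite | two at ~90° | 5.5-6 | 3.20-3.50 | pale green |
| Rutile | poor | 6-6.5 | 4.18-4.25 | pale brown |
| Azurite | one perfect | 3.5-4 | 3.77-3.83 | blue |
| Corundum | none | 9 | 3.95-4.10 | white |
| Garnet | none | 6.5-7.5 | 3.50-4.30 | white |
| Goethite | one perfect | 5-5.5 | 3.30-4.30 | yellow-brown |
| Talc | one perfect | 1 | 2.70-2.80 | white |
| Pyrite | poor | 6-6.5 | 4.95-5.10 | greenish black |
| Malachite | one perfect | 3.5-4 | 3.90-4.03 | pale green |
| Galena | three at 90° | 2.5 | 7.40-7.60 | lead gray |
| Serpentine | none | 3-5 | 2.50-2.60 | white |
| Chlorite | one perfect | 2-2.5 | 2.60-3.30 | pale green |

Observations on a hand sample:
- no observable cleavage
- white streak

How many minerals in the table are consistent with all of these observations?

No observable cleavage: Quartz, Chromite, Corundum, Garnet, Serpentine remain.
White streak excludes Chromite.
Remaining candidates: Corundum, Garnet, Quartz, Serpentine.
That is 4 minerals.

4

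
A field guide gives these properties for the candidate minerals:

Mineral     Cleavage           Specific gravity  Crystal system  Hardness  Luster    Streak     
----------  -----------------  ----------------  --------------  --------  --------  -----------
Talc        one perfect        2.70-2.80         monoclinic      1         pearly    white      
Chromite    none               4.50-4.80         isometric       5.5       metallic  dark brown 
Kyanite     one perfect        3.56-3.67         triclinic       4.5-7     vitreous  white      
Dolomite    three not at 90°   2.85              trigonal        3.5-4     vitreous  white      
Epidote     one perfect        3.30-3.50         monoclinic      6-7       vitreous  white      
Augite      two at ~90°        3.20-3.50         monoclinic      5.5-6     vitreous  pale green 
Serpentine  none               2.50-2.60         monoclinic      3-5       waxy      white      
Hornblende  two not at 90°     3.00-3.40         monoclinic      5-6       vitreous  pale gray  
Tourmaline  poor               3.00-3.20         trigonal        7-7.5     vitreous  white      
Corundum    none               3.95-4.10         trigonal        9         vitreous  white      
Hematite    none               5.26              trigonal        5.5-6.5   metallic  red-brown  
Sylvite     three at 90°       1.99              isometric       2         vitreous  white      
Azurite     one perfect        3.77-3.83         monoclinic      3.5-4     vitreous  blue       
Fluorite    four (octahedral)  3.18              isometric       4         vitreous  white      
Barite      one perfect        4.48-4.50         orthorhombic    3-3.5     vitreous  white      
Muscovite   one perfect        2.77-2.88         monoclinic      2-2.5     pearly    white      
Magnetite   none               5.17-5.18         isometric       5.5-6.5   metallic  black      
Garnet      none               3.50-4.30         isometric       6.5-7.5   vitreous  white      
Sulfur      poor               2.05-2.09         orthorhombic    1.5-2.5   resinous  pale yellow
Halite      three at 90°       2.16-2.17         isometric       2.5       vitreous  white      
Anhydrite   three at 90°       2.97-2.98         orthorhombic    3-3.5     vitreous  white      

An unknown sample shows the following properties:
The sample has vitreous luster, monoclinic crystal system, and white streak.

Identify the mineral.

Epidote

Vitreous luster — leaves Kyanite, Dolomite, Epidote, Augite, Hornblende, Tourmaline, Corundum, Sylvite, Azurite, Fluorite, Barite, Garnet, Halite, Anhydrite.
Monoclinic crystal system — narrows the field to Epidote, Augite, Hornblende, Azurite.
White streak — only Epidote remains.
Epidote is the sole remaining match.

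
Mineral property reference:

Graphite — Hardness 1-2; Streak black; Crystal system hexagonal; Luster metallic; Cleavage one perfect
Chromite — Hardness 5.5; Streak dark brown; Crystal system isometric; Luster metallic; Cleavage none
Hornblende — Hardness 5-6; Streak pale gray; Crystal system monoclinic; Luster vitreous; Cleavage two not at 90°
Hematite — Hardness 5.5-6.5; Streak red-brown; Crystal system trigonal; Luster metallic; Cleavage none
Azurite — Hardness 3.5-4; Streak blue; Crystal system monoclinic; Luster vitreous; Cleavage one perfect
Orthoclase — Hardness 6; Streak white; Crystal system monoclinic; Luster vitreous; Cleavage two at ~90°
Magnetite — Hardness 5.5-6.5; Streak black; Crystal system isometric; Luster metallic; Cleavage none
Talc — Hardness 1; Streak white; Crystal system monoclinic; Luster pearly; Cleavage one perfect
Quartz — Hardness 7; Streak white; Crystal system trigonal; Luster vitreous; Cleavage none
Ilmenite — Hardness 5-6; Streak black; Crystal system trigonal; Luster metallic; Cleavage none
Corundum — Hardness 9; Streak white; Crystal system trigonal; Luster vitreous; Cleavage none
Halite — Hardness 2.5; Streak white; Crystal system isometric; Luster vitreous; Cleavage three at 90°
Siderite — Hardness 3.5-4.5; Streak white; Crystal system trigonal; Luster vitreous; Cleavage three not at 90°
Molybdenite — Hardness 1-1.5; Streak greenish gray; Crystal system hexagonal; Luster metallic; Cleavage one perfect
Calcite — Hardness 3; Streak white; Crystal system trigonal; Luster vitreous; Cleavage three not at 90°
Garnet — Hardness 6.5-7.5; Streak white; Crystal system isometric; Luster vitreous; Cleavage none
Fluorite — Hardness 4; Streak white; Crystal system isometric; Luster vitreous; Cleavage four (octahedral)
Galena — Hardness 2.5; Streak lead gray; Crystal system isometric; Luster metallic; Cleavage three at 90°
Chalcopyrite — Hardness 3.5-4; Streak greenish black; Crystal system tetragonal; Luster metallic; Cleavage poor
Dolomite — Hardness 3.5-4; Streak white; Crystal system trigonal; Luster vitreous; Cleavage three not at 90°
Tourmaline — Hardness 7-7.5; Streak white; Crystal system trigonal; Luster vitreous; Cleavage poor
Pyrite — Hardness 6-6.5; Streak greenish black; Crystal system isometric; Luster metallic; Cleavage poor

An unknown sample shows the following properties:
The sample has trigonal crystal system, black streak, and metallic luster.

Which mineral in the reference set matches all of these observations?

Trigonal crystal system — only Hematite, Quartz, Ilmenite, Corundum, Siderite, Calcite, Dolomite, Tourmaline remain.
Black streak — narrows the field to Ilmenite.
Metallic luster — all remaining candidates fit.
Only Ilmenite satisfies all observations.

Ilmenite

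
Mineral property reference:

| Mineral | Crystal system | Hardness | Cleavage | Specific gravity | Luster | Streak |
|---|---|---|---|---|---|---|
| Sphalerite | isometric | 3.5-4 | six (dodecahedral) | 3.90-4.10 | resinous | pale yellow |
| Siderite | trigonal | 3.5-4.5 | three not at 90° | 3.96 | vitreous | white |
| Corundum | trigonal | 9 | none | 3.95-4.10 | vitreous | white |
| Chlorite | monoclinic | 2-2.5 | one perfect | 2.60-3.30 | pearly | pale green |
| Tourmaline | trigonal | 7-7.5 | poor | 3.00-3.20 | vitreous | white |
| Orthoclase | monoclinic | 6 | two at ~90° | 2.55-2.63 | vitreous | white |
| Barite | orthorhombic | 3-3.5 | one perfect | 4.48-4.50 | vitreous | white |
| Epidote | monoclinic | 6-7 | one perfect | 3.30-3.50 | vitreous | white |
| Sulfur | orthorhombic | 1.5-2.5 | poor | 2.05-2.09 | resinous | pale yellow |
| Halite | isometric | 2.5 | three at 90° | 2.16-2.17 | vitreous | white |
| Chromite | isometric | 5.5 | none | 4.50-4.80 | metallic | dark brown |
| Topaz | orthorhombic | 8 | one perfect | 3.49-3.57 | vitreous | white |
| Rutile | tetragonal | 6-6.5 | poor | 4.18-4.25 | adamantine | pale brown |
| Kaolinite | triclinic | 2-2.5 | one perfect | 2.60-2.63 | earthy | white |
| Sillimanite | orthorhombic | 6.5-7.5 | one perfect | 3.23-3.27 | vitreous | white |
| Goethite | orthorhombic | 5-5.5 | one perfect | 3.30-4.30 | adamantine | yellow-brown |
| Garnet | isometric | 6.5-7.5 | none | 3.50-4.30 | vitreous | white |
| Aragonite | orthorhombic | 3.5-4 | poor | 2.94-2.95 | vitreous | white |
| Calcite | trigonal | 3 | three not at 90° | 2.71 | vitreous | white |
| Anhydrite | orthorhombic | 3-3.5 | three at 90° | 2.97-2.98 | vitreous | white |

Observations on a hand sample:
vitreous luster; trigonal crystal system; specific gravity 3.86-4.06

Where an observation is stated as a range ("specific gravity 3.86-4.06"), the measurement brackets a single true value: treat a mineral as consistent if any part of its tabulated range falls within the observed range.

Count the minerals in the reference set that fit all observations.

2

Vitreous luster: only Siderite, Corundum, Tourmaline, Orthoclase, Barite, Epidote, Halite, Topaz, Sillimanite, Garnet, Aragonite, Calcite, Anhydrite remain.
Trigonal crystal system: leaves Siderite, Corundum, Tourmaline, Calcite.
Specific gravity 3.86-4.06 rules out Tourmaline, Calcite.
The minerals that satisfy all observations are Corundum, Siderite.
That is 2 minerals.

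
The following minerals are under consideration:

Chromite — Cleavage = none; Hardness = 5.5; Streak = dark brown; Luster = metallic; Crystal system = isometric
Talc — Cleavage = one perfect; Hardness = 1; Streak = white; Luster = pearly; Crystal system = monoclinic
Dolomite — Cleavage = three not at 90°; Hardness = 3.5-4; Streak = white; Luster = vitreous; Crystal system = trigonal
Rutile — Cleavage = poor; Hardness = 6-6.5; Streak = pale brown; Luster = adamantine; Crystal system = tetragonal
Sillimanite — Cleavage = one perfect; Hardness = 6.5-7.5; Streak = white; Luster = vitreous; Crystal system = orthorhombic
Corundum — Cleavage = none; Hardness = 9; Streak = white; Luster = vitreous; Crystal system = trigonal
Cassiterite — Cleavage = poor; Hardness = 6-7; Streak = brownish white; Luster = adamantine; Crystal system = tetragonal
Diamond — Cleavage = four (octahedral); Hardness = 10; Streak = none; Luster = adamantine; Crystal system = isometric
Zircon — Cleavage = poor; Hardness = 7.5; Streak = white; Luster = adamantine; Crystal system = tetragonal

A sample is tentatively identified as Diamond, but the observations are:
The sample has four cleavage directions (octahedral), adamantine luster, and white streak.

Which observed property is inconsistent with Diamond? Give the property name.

streak

Four cleavage directions (octahedral): Diamond has cleavage four (octahedral) — within range.
Adamantine luster: Diamond has adamantine luster — within range.
White streak: Diamond has no streak — inconsistent.
Everything matches except the streak.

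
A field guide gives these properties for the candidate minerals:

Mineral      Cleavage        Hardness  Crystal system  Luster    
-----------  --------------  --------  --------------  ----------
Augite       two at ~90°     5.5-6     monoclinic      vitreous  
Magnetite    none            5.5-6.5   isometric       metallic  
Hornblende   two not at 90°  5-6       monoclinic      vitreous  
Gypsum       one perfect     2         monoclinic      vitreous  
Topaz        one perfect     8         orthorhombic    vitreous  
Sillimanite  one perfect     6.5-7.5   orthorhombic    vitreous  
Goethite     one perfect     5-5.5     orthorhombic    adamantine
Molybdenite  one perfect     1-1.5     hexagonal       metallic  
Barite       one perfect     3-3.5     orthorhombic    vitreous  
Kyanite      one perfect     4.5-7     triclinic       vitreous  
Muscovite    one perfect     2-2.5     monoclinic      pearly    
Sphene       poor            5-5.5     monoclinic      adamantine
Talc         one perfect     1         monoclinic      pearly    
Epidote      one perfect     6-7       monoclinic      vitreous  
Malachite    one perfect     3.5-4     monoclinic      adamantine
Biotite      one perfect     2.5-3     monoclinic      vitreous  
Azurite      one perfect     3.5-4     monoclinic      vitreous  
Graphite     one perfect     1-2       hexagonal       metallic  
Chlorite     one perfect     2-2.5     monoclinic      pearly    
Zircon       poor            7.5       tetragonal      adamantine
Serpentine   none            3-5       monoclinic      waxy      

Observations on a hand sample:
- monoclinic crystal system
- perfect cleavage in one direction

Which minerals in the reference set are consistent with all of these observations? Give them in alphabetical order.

Monoclinic crystal system — Augite, Hornblende, Gypsum, Muscovite, Sphene, Talc, Epidote, Malachite, Biotite, Azurite, Chlorite, Serpentine remain.
Perfect cleavage in one direction is inconsistent with Augite, Hornblende, Sphene, Serpentine.
The minerals that satisfy all observations are Azurite, Biotite, Chlorite, Epidote, Gypsum, Malachite, Muscovite, Talc.

Azurite, Biotite, Chlorite, Epidote, Gypsum, Malachite, Muscovite, Talc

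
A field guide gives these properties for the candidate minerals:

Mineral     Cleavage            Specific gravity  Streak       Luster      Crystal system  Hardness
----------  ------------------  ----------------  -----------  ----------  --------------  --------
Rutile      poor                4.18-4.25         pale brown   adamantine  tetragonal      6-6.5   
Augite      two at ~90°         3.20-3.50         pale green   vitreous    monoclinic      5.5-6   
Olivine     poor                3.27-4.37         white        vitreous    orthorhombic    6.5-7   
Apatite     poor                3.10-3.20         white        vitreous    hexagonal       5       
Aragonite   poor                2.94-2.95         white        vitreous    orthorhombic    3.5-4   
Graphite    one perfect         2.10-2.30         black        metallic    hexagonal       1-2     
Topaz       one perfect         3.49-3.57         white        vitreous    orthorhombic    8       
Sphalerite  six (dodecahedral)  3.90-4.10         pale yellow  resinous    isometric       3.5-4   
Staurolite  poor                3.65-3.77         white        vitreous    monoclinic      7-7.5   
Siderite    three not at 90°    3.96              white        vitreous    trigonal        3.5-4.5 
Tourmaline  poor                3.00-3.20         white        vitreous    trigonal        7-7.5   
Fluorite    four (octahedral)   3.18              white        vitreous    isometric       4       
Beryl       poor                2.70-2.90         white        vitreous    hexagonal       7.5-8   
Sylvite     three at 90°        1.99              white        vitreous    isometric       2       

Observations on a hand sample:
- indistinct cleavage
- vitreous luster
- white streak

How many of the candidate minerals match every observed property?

6

Indistinct cleavage — Rutile, Olivine, Apatite, Aragonite, Staurolite, Tourmaline, Beryl remain.
Vitreous luster eliminates Rutile.
White streak — every remaining candidate is consistent.
The minerals that satisfy all observations are Apatite, Aragonite, Beryl, Olivine, Staurolite, Tourmaline.
That is 6 minerals.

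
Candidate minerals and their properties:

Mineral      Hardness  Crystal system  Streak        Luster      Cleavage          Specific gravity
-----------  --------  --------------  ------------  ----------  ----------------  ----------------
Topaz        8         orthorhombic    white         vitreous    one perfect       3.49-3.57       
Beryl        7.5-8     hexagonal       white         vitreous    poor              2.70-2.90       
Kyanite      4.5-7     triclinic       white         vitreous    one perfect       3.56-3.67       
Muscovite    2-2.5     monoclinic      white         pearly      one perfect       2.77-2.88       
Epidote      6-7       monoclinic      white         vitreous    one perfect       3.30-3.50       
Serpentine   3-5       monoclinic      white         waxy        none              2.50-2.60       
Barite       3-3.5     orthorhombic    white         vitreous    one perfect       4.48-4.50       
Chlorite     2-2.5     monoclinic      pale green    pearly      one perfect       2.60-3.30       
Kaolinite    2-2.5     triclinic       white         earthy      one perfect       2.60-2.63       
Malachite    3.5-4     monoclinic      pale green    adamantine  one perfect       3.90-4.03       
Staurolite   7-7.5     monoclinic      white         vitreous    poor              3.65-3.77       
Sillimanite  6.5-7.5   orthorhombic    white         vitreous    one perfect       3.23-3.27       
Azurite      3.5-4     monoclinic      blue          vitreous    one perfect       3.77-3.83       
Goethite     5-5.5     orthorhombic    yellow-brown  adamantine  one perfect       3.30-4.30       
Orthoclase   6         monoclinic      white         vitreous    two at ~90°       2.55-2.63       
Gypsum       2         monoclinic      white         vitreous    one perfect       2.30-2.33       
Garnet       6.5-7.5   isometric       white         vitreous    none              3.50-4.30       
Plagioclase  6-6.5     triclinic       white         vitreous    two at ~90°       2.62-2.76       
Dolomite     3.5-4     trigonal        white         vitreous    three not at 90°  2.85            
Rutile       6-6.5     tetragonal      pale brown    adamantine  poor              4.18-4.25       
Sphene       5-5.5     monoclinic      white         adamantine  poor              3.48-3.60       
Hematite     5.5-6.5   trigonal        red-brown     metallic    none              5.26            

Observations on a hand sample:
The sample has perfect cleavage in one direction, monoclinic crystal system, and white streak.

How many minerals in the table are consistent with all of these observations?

Perfect cleavage in one direction — Topaz, Kyanite, Muscovite, Epidote, Barite, Chlorite, Kaolinite, Malachite, Sillimanite, Azurite, Goethite, Gypsum remain.
Monoclinic crystal system is inconsistent with Topaz, Kyanite, Barite, Kaolinite, Sillimanite, Goethite.
White streak excludes Chlorite, Malachite, Azurite.
The minerals that satisfy all observations are Epidote, Gypsum, Muscovite.
That is 3 minerals.

3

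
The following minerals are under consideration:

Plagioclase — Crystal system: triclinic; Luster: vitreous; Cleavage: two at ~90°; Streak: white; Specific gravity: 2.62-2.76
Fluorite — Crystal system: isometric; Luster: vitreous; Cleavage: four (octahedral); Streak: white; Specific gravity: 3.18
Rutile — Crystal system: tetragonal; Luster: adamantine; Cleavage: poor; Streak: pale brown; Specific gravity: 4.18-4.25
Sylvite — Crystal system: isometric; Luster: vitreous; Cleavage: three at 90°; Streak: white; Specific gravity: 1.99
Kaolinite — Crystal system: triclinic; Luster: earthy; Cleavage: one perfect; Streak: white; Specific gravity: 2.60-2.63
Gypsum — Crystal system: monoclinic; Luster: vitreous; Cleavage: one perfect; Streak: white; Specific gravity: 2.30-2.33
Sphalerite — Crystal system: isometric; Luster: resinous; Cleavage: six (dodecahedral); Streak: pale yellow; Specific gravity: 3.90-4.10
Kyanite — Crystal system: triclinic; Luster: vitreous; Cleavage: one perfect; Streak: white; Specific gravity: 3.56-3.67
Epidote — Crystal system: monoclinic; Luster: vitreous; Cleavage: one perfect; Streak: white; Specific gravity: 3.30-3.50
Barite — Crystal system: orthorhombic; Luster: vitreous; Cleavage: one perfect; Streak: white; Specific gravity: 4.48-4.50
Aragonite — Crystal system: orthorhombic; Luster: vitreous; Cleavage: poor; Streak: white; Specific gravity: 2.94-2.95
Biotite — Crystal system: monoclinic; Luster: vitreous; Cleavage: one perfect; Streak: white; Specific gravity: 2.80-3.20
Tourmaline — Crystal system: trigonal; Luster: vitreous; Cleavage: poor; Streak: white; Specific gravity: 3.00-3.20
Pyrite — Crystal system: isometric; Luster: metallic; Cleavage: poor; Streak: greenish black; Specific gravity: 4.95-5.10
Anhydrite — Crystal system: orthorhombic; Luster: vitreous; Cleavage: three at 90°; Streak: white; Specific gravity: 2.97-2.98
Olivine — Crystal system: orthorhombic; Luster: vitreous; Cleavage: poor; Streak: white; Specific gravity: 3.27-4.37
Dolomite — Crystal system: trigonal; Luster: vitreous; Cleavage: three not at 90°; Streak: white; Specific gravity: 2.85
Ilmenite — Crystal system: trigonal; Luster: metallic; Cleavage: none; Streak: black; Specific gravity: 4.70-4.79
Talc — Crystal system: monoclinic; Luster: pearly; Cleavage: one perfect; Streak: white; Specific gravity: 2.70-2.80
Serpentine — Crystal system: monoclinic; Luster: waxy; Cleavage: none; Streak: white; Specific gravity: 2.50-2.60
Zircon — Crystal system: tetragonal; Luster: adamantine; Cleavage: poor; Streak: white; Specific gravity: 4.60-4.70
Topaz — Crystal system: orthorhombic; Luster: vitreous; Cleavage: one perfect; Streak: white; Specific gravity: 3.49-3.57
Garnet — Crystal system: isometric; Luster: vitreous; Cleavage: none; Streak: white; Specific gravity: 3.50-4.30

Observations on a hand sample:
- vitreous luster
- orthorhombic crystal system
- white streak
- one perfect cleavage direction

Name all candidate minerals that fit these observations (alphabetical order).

Vitreous luster — Plagioclase, Fluorite, Sylvite, Gypsum, Kyanite, Epidote, Barite, Aragonite, Biotite, Tourmaline, Anhydrite, Olivine, Dolomite, Topaz, Garnet remain.
Orthorhombic crystal system — narrows the field to Barite, Aragonite, Anhydrite, Olivine, Topaz.
White streak — every remaining candidate is consistent.
One perfect cleavage direction — leaves Barite, Topaz.
Remaining candidates: Barite, Topaz.

Barite, Topaz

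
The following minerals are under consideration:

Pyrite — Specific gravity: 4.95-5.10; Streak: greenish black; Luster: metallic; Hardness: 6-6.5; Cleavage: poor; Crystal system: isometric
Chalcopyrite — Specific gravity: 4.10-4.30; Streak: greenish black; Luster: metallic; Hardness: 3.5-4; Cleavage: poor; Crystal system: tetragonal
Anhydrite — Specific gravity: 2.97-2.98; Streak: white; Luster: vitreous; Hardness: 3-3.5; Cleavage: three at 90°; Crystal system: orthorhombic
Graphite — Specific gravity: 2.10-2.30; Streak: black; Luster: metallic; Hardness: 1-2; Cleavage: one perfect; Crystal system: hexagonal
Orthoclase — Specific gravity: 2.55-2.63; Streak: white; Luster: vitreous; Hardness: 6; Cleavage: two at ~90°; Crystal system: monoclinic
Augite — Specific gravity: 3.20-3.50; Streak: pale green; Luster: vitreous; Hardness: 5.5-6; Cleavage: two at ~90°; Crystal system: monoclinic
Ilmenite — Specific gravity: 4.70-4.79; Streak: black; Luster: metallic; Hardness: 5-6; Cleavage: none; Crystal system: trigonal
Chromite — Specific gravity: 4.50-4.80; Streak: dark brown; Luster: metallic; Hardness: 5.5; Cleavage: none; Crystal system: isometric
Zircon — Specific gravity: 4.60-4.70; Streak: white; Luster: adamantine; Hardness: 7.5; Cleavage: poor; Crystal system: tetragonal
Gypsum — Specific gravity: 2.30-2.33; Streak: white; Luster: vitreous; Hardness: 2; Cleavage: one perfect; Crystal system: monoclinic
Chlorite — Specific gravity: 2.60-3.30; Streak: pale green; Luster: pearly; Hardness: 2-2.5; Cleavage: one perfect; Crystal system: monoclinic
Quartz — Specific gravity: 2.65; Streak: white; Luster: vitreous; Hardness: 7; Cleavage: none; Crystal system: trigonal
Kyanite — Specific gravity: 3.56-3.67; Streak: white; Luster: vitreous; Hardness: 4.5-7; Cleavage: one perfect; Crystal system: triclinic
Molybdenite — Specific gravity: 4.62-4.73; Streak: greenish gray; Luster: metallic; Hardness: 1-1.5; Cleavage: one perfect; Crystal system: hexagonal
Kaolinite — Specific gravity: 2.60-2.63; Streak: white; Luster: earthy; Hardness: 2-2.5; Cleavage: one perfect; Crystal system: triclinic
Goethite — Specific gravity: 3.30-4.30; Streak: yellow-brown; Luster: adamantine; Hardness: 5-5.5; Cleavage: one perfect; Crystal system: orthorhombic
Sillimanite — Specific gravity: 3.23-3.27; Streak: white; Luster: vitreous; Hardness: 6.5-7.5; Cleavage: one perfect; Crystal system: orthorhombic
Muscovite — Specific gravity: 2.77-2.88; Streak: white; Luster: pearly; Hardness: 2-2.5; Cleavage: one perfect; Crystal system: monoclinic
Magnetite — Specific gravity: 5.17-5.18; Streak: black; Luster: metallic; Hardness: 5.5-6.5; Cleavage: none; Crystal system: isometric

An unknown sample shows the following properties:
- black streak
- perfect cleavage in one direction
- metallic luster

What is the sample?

Black streak — leaves Graphite, Ilmenite, Magnetite.
Perfect cleavage in one direction — Graphite remains.
Metallic luster — all remaining candidates fit.
The only mineral consistent with every observation is Graphite.

Graphite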